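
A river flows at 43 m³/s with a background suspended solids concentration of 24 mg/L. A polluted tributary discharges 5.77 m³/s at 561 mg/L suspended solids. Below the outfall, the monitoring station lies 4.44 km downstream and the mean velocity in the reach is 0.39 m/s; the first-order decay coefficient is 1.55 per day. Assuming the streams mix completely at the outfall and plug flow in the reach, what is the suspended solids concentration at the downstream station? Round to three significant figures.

71.4 mg/L

After mixing, C = (43.00·24.00 + 5.770·561.0) / 48.77 = 4269/48.77 = 87.53 mg/L.
Travel time t = 4.44·1000 / 0.39 = 11380 s = 3.162 h.
Decay over the reach: 87.53·exp(−kt) = 87.53·0.8153 = 71.36 mg/L.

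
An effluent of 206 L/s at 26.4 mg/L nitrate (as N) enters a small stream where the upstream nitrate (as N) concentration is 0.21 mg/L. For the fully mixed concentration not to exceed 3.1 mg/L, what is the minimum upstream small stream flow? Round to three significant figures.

1660 L/s

Set C_mix = 3.1: (Q·0.2100 + 206.0·26.40) / (Q + 206.0) = 3.1
→ Q = 206.0·(26.40 − 3.1)/(3.1 − 0.2100) = 1661 L/s.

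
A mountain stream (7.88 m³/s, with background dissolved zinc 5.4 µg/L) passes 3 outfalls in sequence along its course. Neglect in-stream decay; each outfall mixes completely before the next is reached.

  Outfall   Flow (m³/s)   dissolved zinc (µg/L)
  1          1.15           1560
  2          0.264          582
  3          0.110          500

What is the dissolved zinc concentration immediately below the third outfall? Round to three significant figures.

217 µg/L

Outfall 1: combined Q = 9.030 m³/s; C = (7.880·5.400 + 1.150·1560)/9.030 = 203.4 µg/L.
Outfall 2: combined Q = 9.294 m³/s; C = (9.030·203.4 + 0.2640·582.0)/9.294 = 214.1 µg/L.
Outfall 3: combined Q = 9.404 m³/s; C = (9.294·214.1 + 0.1100·500.0)/9.404 = 217.5 µg/L.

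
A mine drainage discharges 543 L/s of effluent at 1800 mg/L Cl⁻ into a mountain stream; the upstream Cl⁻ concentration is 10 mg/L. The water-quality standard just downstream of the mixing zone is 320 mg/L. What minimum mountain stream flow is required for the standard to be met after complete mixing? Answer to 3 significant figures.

Set C_mix = 320: (Q·10.00 + 543.0·1800) / (Q + 543.0) = 320
→ Q = 543.0·(1800 − 320)/(320 − 10.00) = 2592 L/s.

2590 L/s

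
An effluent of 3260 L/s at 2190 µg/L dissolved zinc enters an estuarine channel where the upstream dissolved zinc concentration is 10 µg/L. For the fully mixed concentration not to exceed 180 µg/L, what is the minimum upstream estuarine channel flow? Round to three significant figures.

Set C_mix = 180: (Q·10.00 + 3260·2190) / (Q + 3260) = 180
→ Q = 3260·(2190 − 180)/(180 − 10.00) = 38540 L/s.

38500 L/s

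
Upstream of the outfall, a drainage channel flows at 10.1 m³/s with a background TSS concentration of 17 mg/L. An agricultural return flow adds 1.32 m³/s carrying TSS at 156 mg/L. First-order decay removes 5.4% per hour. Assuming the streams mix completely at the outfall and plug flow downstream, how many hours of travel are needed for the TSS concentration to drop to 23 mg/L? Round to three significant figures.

Flow-weighted average: C = (10.10·17.00 + 1.320·156.0) / 11.42 = 377.6/11.42 = 33.07 mg/L.
5.4%/h lost → k = −ln(1 − 0.054) = 0.05551 h⁻¹.
33.07·exp(−k·t) = 23 → t = ln(33.07/23)/k = 23540 s = 6.540 h.

6.54 h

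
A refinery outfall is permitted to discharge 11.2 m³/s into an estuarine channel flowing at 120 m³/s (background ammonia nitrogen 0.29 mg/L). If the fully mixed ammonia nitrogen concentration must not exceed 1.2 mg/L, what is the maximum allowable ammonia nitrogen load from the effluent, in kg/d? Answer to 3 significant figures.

10600 kg/d

Mass balance at the limit: 120.0·0.2900 + 11.20·Cₑ = 131.2·1.2 → Cₑ = 10.95 mg/L.
Load = 11.20 m³/s × 10.95 g/m³ × 86 400 s/d = 10600 kg/d.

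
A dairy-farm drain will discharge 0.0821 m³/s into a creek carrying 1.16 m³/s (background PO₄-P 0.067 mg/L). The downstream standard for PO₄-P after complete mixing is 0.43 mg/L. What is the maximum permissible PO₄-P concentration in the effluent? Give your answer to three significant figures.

5.56 mg/L

At the limit, (Qr·Cr + Qe·Cₑ)/(Qr + Qe) = 0.43:
Cₑ = (1.242·0.43 − 1.160·0.06700) / 0.08210 = 5.559 mg/L.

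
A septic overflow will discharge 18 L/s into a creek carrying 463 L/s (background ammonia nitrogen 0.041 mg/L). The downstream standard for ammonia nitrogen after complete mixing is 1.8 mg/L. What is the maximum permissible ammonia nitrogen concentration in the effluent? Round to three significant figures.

At the limit, (Qr·Cr + Qe·Cₑ)/(Qr + Qe) = 1.8:
Cₑ = (481.0·1.8 − 463.0·0.04100) / 18.00 = 47.05 mg/L.

47.0 mg/L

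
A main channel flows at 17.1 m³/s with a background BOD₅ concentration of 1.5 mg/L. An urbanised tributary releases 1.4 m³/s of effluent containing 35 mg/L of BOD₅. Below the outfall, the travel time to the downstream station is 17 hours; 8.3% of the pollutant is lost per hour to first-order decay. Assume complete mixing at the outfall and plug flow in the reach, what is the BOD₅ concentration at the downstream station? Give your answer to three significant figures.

Mixed concentration C = ΣQC/ΣQ = (17.10·1.500 + 1.400·35.00) / 18.50 = 74.65/18.50 = 4.035 mg/L.
8.3%/h lost → k = −ln(1 − 0.083) = 0.08665 h⁻¹.
After decay, C = 4.035 × e^(−kt) = 4.035 × 0.2292 = 0.9250 mg/L.

0.925 mg/L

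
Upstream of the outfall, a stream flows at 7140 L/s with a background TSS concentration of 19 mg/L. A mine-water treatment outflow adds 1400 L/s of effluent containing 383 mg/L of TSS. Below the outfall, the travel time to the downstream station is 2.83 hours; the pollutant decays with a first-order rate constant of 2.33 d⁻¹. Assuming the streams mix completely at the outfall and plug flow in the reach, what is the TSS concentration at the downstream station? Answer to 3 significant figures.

59.8 mg/L

Mass balance: C = (7140·19.00 + 1400·383.0) / 8540 = 671900/8540 = 78.67 mg/L.
First-order decay: C = 78.67·exp(−k·t) = 78.67·0.7598 = 59.77 mg/L.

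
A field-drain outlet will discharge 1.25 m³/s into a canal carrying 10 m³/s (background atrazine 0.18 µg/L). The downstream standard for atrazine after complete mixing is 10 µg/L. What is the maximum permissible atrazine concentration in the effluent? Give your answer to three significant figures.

At the limit, (Qr·Cr + Qe·Cₑ)/(Qr + Qe) = 10:
Cₑ = (11.25·10 − 10.00·0.1800) / 1.250 = 88.56 µg/L.

88.6 µg/L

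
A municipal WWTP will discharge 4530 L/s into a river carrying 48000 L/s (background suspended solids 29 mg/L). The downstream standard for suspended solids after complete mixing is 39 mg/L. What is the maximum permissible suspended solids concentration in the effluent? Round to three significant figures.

145 mg/L

At the limit, (Qr·Cr + Qe·Cₑ)/(Qr + Qe) = 39:
Cₑ = (52530·39 − 48000·29.00) / 4530 = 145.0 mg/L.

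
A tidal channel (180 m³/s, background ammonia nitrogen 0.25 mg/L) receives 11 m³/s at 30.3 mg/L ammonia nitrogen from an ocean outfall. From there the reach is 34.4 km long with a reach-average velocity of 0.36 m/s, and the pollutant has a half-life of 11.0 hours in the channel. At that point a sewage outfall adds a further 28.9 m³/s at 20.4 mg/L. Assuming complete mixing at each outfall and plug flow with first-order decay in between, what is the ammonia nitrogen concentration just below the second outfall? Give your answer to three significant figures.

3.00 mg/L

Mixed concentration C = ΣQC/ΣQ = (180.0·0.2500 + 11.00·30.30) / 191.0 = 378.3/191.0 = 1.981 mg/L; combined flow 191.0 m³/s.
Travel time t = 34.4·1000 / 0.36 = 95560 s = 26.54 h.
Half-life 11.0 h → k = ln 2 / 11.0 = 0.06301 h⁻¹ = 1.512 d⁻¹.
Applying C = C₀e^(−kt): 1.981 × 0.1878 = 0.3719 mg/L.
Second outfall: C = (191.0·0.3719 + 28.90·20.40)/219.9 = 3.004 mg/L.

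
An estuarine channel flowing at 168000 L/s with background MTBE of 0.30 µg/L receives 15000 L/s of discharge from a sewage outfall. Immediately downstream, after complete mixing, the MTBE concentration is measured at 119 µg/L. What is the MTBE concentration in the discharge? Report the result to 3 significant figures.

1450 µg/L

Mass balance: 168000·0.3000 + 15000·Cₑ = 183000·119.0
→ Cₑ = (183000·119.0 − 168000·0.3000) / 15000 = 1448 µg/L.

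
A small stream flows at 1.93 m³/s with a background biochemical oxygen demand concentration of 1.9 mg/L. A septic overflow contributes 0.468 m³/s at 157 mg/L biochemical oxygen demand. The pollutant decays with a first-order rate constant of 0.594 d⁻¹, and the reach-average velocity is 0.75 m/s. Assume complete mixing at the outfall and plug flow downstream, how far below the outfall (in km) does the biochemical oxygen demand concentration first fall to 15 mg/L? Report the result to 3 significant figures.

Mass balance: C = (1.930·1.900 + 0.4680·157.0) / 2.398 = 77.14/2.398 = 32.17 mg/L.
Set 32.17·exp(−k·t) = 15 → t = ln(32.17/15)/k = 111000 s = 30.83 h.
Distance = v·t = 0.75·111000 = 83230 m = 83.23 km.

83.2 km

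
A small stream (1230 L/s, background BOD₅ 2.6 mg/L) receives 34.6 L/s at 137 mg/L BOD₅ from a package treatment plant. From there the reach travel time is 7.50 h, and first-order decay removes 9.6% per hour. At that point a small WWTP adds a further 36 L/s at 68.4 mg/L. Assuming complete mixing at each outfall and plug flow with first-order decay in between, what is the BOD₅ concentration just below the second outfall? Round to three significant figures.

Mixed concentration C = ΣQC/ΣQ = (1230·2.600 + 34.60·137.0) / 1265 = 7938/1265 = 6.277 mg/L; combined flow 1265 L/s.
9.6%/h lost → k = −ln(1 − 0.096) = 0.1009 h⁻¹.
Decay over the reach: 6.277·exp(−kt) = 6.277·0.4691 = 2.945 mg/L.
Second outfall: C = (1265·2.945 + 36.00·68.40)/1301 = 4.756 mg/L.

4.76 mg/L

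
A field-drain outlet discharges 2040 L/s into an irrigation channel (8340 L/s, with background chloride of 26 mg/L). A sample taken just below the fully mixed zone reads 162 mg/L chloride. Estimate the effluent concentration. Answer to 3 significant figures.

Mass balance: 8340·26.00 + 2040·Cₑ = 10380·162.0
→ Cₑ = (10380·162.0 − 8340·26.00) / 2040 = 718.0 mg/L.

718 mg/L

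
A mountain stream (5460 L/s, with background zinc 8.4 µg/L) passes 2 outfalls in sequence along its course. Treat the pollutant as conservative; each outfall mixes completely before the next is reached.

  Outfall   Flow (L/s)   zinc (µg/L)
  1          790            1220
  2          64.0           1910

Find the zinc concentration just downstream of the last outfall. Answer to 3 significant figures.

Below outfall 1: Q → 6250 L/s, C = (5460·8.400 + 790.0·1220)/6250 = 161.5 µg/L.
Below outfall 2: Q → 6314 L/s, C = (6250·161.5 + 64.00·1910)/6314 = 179.3 µg/L.

179 µg/L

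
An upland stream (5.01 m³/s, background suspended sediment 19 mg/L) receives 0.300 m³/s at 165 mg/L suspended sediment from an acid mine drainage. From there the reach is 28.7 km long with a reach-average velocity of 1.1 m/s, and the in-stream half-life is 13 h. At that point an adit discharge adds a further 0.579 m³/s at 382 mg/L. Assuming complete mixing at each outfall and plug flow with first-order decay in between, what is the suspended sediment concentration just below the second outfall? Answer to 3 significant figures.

Mass balance: C = (5.010·19.00 + 0.3000·165.0) / 5.310 = 144.7/5.310 = 27.25 mg/L; combined flow 5.310 m³/s.
Travel time t = 28.7·1000 / 1.1 = 26090 s = 7.247 h.
Half-life 13 h → k = ln 2 / 13 = 0.05332 h⁻¹ = 1.280 d⁻¹.
Decay over the reach: 27.25·exp(−kt) = 27.25·0.6795 = 18.51 mg/L.
At the second outfall, C = (5.310·18.51 + 0.5790·382.0) / (5.310 + 0.5790) = 54.25 mg/L.

54.3 mg/L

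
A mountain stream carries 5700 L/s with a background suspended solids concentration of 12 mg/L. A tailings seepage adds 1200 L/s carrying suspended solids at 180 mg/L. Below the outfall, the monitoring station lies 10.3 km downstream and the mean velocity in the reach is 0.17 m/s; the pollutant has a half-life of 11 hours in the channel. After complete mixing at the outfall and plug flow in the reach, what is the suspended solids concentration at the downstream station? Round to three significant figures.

14.3 mg/L

After mixing, C = (5700·12.00 + 1200·180.0) / 6900 = 284400/6900 = 41.22 mg/L.
Travel time t = 10.3·1000 / 0.17 = 60590 s = 16.83 h.
Half-life 11 h → k = ln 2 / 11 = 0.06301 h⁻¹ = 1.512 d⁻¹.
Applying C = C₀e^(−kt): 41.22 × 0.3463 = 14.27 mg/L.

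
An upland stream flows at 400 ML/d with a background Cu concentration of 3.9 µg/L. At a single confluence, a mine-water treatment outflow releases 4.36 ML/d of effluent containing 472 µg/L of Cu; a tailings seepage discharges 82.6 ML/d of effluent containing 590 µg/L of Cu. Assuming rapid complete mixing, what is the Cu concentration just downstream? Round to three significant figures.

After mixing, C = (400.0·3.900 + 4.360·472.0 + 82.60·590.0) / 487.0 = 52350/487.0 = 107.5 µg/L.

108 µg/L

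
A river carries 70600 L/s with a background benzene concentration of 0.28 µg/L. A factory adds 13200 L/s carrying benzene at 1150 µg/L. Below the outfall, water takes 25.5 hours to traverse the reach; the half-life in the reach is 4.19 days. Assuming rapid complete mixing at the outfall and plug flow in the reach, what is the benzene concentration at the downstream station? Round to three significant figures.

152 µg/L

Mass balance: C = (70600·0.2800 + 13200·1150) / 83800 = 15200000/83800 = 181.4 µg/L.
Half-life 4.19 d → k = ln 2 / 4.19 = 0.1654 d⁻¹.
After decay, C = 181.4 × e^(−kt) = 181.4 × 0.8388 = 152.1 µg/L.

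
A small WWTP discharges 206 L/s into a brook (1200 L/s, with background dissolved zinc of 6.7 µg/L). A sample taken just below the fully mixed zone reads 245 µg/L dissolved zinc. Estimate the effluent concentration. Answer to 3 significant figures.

1630 µg/L

Mass balance: 1200·6.700 + 206.0·Cₑ = 1406·245.0
→ Cₑ = (1406·245.0 − 1200·6.700) / 206.0 = 1633 µg/L.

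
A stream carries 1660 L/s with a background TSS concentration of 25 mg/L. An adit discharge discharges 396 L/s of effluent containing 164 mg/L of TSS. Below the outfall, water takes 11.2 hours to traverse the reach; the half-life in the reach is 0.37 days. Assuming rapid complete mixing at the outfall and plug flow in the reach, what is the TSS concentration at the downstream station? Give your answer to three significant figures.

21.6 mg/L

After mixing, C = (1660·25.00 + 396.0·164.0) / 2056 = 106400/2056 = 51.77 mg/L.
Half-life 0.37 d → k = ln 2 / 0.37 = 1.873 d⁻¹.
Decay over the reach: 51.77·exp(−kt) = 51.77·0.4172 = 21.60 mg/L.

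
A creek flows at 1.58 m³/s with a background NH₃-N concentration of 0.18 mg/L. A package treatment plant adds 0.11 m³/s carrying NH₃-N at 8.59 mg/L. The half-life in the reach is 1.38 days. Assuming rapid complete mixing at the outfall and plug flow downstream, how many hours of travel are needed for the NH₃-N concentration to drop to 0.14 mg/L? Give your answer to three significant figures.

After mixing, C = (1.580·0.1800 + 0.1100·8.590) / 1.690 = 1.229/1.690 = 0.7274 mg/L.
Half-life 1.38 d → k = ln 2 / 1.38 = 0.5023 d⁻¹.
0.7274·exp(−k·t) = 0.14 → t = ln(0.7274/0.14)/k = 283500 s = 78.74 h.

78.7 h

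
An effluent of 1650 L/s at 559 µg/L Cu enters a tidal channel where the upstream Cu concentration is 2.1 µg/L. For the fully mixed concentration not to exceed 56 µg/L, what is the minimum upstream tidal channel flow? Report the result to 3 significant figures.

15400 L/s

Set C_mix = 56: (Q·2.100 + 1650·559.0) / (Q + 1650) = 56
→ Q = 1650·(559.0 − 56)/(56 − 2.100) = 15400 L/s.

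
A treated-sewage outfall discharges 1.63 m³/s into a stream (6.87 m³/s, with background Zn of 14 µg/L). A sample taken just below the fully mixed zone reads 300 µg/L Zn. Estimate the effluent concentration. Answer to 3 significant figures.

1510 µg/L

Mass balance: 6.870·14.00 + 1.630·Cₑ = 8.500·300.0
→ Cₑ = (8.500·300.0 − 6.870·14.00) / 1.630 = 1505 µg/L.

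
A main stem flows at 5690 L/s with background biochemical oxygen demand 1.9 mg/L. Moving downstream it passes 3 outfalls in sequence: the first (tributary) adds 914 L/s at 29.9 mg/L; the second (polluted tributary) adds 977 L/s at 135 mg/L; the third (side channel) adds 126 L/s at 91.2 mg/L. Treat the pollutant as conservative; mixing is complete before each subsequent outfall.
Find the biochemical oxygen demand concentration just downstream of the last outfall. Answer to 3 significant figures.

23.6 mg/L

Below outfall 1: Q → 6604 L/s, C = (5690·1.900 + 914.0·29.90)/6604 = 5.775 mg/L.
Below outfall 2: Q → 7581 L/s, C = (6604·5.775 + 977.0·135.0)/7581 = 22.43 mg/L.
Below outfall 3: Q → 7707 L/s, C = (7581·22.43 + 126.0·91.20)/7707 = 23.55 mg/L.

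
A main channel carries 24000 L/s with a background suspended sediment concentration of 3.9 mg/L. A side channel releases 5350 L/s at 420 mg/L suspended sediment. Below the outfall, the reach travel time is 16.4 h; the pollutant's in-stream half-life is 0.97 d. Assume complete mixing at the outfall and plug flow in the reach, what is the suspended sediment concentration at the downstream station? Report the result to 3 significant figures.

48.9 mg/L

Flow-weighted average: C = (24000·3.900 + 5350·420.0) / 29350 = 2341000/29350 = 79.75 mg/L.
Half-life 0.97 d → k = ln 2 / 0.97 = 0.7146 d⁻¹.
Applying C = C₀e^(−kt): 79.75 × 0.6137 = 48.94 mg/L.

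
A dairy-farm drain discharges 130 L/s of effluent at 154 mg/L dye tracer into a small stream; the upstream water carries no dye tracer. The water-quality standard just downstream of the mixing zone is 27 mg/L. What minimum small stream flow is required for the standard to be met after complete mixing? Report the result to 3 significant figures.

611 L/s

Set C_mix = 27: (Q·0 + 130.0·154.0) / (Q + 130.0) = 27
→ Q = 130.0·(154.0 − 27)/(27 − 0) = 611.5 L/s.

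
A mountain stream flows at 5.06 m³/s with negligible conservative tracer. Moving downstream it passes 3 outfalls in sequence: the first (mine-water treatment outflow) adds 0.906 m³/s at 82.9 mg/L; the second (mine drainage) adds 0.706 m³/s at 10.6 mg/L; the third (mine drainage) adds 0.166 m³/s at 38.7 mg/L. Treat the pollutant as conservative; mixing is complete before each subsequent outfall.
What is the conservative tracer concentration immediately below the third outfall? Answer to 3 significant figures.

Outfall 1: combined Q = 5.966 m³/s; C = (5.060·0 + 0.9060·82.90)/5.966 = 12.59 mg/L.
Outfall 2: combined Q = 6.672 m³/s; C = (5.966·12.59 + 0.7060·10.60)/6.672 = 12.38 mg/L.
Outfall 3: combined Q = 6.838 m³/s; C = (6.672·12.38 + 0.1660·38.70)/6.838 = 13.02 mg/L.

13.0 mg/L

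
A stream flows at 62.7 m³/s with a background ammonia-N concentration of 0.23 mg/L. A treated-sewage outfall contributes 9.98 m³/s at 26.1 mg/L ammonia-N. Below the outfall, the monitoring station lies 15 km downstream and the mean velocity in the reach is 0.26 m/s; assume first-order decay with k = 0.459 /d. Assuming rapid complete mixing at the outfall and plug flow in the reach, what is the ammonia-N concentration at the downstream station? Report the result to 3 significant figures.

Conservation of mass: C = (62.70·0.2300 + 9.980·26.10) / 72.68 = 274.9/72.68 = 3.782 mg/L.
Travel time t = 15·1000 / 0.26 = 57690 s = 16.03 h.
Applying C = C₀e^(−kt): 3.782 × 0.7360 = 2.784 mg/L.

2.78 mg/L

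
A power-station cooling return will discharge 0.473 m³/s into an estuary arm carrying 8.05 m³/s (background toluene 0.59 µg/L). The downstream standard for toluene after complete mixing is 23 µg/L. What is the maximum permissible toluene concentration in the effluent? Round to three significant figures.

404 µg/L

At the limit, (Qr·Cr + Qe·Cₑ)/(Qr + Qe) = 23:
Cₑ = (8.523·23 − 8.050·0.5900) / 0.4730 = 404.4 µg/L.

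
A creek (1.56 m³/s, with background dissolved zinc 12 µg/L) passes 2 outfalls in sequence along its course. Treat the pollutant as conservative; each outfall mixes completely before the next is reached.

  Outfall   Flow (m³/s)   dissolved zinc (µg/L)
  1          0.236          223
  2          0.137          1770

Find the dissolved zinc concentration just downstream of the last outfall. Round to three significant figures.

Outfall 1: combined Q = 1.796 m³/s; C = (1.560·12.00 + 0.2360·223.0)/1.796 = 39.73 µg/L.
Outfall 2: combined Q = 1.933 m³/s; C = (1.796·39.73 + 0.1370·1770)/1.933 = 162.4 µg/L.

162 µg/L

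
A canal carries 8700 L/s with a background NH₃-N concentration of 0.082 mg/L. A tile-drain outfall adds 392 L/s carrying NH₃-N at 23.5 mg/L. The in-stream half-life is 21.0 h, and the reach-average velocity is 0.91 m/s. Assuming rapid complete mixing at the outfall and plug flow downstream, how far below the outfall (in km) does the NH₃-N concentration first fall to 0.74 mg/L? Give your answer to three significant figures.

38.6 km

Mixed concentration C = ΣQC/ΣQ = (8700·0.08200 + 392.0·23.50) / 9092 = 9925/9092 = 1.092 mg/L.
Half-life 21.0 h → k = ln 2 / 21.0 = 0.03301 h⁻¹ = 0.7922 d⁻¹.
Set 1.092·exp(−k·t) = 0.74 → t = ln(1.092/0.74)/k = 42410 s = 11.78 h.
Distance = v·t = 0.91·42410 = 38590 m = 38.59 km.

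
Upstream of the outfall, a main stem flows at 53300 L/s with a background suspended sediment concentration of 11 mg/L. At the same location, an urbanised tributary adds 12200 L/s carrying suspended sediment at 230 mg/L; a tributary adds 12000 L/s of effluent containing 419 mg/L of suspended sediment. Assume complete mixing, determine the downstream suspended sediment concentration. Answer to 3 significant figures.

Mixed concentration C = ΣQC/ΣQ = (53300·11.00 + 12200·230.0 + 12000·419.0) / 77500 = 8420000/77500 = 108.6 mg/L.

109 mg/L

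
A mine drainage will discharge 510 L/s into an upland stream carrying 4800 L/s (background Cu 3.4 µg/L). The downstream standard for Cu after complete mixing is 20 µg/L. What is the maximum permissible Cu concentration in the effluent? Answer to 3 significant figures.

176 µg/L

At the limit, (Qr·Cr + Qe·Cₑ)/(Qr + Qe) = 20:
Cₑ = (5310·20 − 4800·3.400) / 510.0 = 176.2 µg/L.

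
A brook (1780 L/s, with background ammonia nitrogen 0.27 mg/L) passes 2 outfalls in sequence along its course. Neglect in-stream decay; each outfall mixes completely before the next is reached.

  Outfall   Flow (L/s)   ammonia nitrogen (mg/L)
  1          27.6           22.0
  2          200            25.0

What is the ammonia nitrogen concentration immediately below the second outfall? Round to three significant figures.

Below outfall 1: Q → 1808 L/s, C = (1780·0.2700 + 27.60·22.00)/1808 = 0.6018 mg/L.
Below outfall 2: Q → 2008 L/s, C = (1808·0.6018 + 200.0·25.00)/2008 = 3.032 mg/L.

3.03 mg/L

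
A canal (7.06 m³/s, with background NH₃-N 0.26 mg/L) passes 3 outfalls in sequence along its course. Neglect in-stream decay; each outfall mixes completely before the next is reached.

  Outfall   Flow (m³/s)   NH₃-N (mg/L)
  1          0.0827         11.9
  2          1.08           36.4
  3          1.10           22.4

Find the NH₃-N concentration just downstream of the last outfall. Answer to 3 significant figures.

7.16 mg/L

Below outfall 1: Q → 7.143 m³/s, C = (7.060·0.2600 + 0.08270·11.90)/7.143 = 0.3948 mg/L.
Below outfall 2: Q → 8.223 m³/s, C = (7.143·0.3948 + 1.080·36.40)/8.223 = 5.124 mg/L.
Below outfall 3: Q → 9.323 m³/s, C = (8.223·5.124 + 1.100·22.40)/9.323 = 7.162 mg/L.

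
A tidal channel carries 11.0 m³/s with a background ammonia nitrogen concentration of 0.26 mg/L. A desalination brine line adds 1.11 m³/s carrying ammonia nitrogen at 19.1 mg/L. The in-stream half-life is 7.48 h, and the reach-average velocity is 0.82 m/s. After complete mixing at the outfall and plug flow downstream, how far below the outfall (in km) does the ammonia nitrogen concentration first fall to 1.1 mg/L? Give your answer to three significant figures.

18.8 km

Mass balance: C = (11.00·0.2600 + 1.110·19.10) / 12.11 = 24.06/12.11 = 1.987 mg/L.
Half-life 7.48 h → k = ln 2 / 7.48 = 0.09267 h⁻¹ = 2.224 d⁻¹.
Set 1.987·exp(−k·t) = 1.1 → t = ln(1.987/1.1)/k = 22970 s = 6.380 h.
Distance = v·t = 0.82·22970 = 18830 m = 18.83 km.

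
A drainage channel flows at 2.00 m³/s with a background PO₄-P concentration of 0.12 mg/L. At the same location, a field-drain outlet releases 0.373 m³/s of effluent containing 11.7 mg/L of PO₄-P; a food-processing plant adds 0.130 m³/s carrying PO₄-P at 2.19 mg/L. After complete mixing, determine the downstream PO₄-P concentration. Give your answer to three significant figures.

Mass balance: C = (2.000·0.1200 + 0.3730·11.70 + 0.1300·2.190) / 2.503 = 4.889/2.503 = 1.953 mg/L.

1.95 mg/L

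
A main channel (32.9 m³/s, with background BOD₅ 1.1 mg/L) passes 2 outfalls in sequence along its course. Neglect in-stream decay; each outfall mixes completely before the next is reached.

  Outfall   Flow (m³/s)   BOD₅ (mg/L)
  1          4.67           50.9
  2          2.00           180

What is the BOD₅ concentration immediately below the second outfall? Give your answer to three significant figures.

16.0 mg/L

After outfall 1: Q = 32.90 + 4.670 = 37.57 m³/s; C = (32.90·1.100 + 4.670·50.90)/37.57 = 7.290 mg/L.
After outfall 2: Q = 37.57 + 2.000 = 39.57 m³/s; C = (37.57·7.290 + 2.000·180.0)/39.57 = 16.02 mg/L.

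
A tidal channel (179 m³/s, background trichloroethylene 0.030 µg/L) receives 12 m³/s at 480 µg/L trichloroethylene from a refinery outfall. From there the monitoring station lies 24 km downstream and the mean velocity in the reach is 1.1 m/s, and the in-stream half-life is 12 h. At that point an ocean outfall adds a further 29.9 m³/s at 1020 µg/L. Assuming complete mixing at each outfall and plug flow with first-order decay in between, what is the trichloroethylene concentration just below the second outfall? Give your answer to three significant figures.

After mixing, C = (179.0·0.03000 + 12.00·480.0) / 191.0 = 5765/191.0 = 30.19 µg/L; combined flow 191.0 m³/s.
Travel time t = 24·1000 / 1.1 = 21820 s = 6.061 h.
Half-life 12 h → k = ln 2 / 12 = 0.05776 h⁻¹ = 1.386 d⁻¹.
Decay over the reach: 30.19·exp(−kt) = 30.19·0.7046 = 21.27 µg/L.
Second outfall: C = (191.0·21.27 + 29.90·1020)/220.9 = 156.5 µg/L.

156 µg/L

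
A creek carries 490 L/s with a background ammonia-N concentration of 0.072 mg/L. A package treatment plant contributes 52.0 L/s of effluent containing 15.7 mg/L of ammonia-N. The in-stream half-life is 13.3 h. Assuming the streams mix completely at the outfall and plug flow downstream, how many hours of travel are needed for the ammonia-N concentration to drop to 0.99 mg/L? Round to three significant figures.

Mass balance: C = (490.0·0.07200 + 52.00·15.70) / 542.0 = 851.7/542.0 = 1.571 mg/L.
Half-life 13.3 h → k = ln 2 / 13.3 = 0.05212 h⁻¹ = 1.251 d⁻¹.
1.571·exp(−k·t) = 0.99 → t = ln(1.571/0.99)/k = 31910 s = 8.865 h.

8.86 h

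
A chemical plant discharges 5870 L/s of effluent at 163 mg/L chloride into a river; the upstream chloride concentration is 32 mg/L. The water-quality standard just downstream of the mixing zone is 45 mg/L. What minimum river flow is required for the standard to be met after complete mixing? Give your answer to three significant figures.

Set C_mix = 45: (Q·32.00 + 5870·163.0) / (Q + 5870) = 45
→ Q = 5870·(163.0 − 45)/(45 − 32.00) = 53280 L/s.

53300 L/s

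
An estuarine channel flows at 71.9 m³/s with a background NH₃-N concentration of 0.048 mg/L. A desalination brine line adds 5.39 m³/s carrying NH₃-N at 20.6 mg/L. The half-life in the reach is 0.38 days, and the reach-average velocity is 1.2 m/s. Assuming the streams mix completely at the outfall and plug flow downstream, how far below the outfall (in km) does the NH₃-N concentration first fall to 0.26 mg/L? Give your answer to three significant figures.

98.9 km

Mixed concentration C = ΣQC/ΣQ = (71.90·0.04800 + 5.390·20.60) / 77.29 = 114.5/77.29 = 1.481 mg/L.
Half-life 0.38 d → k = ln 2 / 0.38 = 1.824 d⁻¹.
Set 1.481·exp(−k·t) = 0.26 → t = ln(1.481/0.26)/k = 82420 s = 22.89 h.
Distance = v·t = 1.2·82420 = 98900 m = 98.90 km.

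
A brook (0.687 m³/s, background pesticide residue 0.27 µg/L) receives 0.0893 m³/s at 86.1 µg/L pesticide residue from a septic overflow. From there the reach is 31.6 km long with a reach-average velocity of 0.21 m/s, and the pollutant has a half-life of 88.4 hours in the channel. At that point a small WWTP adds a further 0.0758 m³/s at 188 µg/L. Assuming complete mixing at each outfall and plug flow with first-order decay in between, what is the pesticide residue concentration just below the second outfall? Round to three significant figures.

23.4 µg/L

Conservation of mass: C = (0.6870·0.2700 + 0.08930·86.10) / 0.7763 = 7.874/0.7763 = 10.14 µg/L; combined flow 0.7763 m³/s.
Travel time t = 31.6·1000 / 0.21 = 150500 s = 41.80 h.
Half-life 88.4 h → k = ln 2 / 88.4 = 0.007841 h⁻¹ = 0.1882 d⁻¹.
Decay over the reach: 10.14·exp(−kt) = 10.14·0.7205 = 7.309 µg/L.
Second outfall: C = (0.7763·7.309 + 0.07580·188.0)/0.8521 = 23.38 µg/L.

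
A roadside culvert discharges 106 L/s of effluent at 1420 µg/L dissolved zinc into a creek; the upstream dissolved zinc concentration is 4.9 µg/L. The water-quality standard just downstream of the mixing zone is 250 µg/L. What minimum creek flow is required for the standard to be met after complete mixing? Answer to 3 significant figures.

Set C_mix = 250: (Q·4.900 + 106.0·1420) / (Q + 106.0) = 250
→ Q = 106.0·(1420 − 250)/(250 − 4.900) = 506.0 L/s.

506 L/s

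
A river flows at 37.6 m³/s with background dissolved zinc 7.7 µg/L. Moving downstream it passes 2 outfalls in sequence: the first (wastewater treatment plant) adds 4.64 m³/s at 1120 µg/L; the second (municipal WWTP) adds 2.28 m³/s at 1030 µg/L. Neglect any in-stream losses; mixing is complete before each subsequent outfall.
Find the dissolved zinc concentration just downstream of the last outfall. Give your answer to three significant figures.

176 µg/L

Outfall 1: combined Q = 42.24 m³/s; C = (37.60·7.700 + 4.640·1120)/42.24 = 129.9 µg/L.
Outfall 2: combined Q = 44.52 m³/s; C = (42.24·129.9 + 2.280·1030)/44.52 = 176.0 µg/L.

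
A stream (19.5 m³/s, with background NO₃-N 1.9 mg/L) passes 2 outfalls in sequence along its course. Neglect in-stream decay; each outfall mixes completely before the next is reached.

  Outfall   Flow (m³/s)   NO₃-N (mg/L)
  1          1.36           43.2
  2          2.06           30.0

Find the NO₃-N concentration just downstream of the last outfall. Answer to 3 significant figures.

After outfall 1: Q = 19.50 + 1.360 = 20.86 m³/s; C = (19.50·1.900 + 1.360·43.20)/20.86 = 4.593 mg/L.
After outfall 2: Q = 20.86 + 2.060 = 22.92 m³/s; C = (20.86·4.593 + 2.060·30.00)/22.92 = 6.876 mg/L.

6.88 mg/L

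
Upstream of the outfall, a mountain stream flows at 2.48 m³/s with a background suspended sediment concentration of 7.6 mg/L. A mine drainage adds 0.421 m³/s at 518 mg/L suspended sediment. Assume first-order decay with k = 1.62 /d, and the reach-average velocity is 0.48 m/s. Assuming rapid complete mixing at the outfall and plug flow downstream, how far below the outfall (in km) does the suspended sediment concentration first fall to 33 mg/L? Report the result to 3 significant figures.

23.2 km

Mass balance: C = (2.480·7.600 + 0.4210·518.0) / 2.901 = 236.9/2.901 = 81.67 mg/L.
Set 81.67·exp(−k·t) = 33 → t = ln(81.67/33)/k = 48330 s = 13.42 h.
Distance = v·t = 0.48·48330 = 23200 m = 23.20 km.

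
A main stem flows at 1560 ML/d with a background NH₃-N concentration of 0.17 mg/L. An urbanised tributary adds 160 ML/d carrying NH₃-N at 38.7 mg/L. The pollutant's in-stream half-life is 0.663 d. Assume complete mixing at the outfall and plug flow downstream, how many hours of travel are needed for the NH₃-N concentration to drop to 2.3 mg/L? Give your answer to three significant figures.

Flow-weighted average: C = (1560·0.1700 + 160.0·38.70) / 1720 = 6457/1720 = 3.754 mg/L.
Half-life 0.663 d → k = ln 2 / 0.663 = 1.045 d⁻¹.
3.754·exp(−k·t) = 2.3 → t = ln(3.754/2.3)/k = 40490 s = 11.25 h.

11.2 h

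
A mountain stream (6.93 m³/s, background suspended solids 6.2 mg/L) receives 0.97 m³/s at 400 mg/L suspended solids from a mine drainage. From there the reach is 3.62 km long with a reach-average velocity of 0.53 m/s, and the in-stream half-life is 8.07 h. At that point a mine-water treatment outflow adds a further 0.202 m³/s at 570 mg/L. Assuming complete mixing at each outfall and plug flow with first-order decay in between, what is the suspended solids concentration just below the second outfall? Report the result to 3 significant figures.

59.4 mg/L

After mixing, C = (6.930·6.200 + 0.9700·400.0) / 7.900 = 431.0/7.900 = 54.55 mg/L; combined flow 7.900 m³/s.
Travel time t = 3.62·1000 / 0.53 = 6830 s = 1.897 h.
Half-life 8.07 h → k = ln 2 / 8.07 = 0.08589 h⁻¹ = 2.061 d⁻¹.
Applying C = C₀e^(−kt): 54.55 × 0.8496 = 46.35 mg/L.
At the second outfall, C = (7.900·46.35 + 0.2020·570.0) / (7.900 + 0.2020) = 59.41 mg/L.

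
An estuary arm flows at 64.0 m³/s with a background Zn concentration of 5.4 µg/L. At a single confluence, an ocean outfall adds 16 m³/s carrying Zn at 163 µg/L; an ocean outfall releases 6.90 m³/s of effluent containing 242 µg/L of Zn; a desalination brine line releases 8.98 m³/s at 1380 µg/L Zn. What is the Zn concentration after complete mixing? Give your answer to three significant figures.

Flow-weighted average: C = (64.00·5.400 + 16.00·163.0 + 6.900·242.0 + 8.980·1380) / 95.88 = 17020/95.88 = 177.5 µg/L.

177 µg/L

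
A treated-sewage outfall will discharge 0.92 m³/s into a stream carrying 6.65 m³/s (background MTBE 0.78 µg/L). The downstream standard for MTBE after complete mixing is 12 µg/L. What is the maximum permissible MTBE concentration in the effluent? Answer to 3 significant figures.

At the limit, (Qr·Cr + Qe·Cₑ)/(Qr + Qe) = 12:
Cₑ = (7.570·12 − 6.650·0.7800) / 0.9200 = 93.10 µg/L.

93.1 µg/L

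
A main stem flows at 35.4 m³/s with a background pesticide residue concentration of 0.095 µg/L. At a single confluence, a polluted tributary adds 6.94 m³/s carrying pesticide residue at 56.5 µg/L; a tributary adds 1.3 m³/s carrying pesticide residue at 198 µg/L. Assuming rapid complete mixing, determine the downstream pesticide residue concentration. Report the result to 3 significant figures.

Conservation of mass: C = (35.40·0.09500 + 6.940·56.50 + 1.300·198.0) / 43.64 = 652.9/43.64 = 14.96 µg/L.

15.0 µg/L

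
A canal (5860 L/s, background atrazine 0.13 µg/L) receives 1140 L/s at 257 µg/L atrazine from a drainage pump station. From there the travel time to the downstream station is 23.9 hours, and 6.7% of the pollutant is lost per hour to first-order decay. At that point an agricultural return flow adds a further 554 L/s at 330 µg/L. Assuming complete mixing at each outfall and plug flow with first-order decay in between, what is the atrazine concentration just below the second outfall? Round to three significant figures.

Flow-weighted average: C = (5860·0.1300 + 1140·257.0) / 7000 = 293700/7000 = 41.96 µg/L; combined flow 7000 L/s.
6.7%/h lost → k = −ln(1 − 0.067) = 0.06935 h⁻¹.
First-order decay: C = 41.96·exp(−k·t) = 41.96·0.1906 = 7.999 µg/L.
Second outfall: C = (7000·7.999 + 554.0·330.0)/7554 = 31.61 µg/L.

31.6 µg/L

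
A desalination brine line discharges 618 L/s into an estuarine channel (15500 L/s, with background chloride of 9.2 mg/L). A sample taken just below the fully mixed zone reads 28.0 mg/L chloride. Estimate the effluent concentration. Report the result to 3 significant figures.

Mass balance: 15500·9.200 + 618.0·Cₑ = 16120·28.00
→ Cₑ = (16120·28.00 − 15500·9.200) / 618.0 = 499.5 mg/L.

500 mg/L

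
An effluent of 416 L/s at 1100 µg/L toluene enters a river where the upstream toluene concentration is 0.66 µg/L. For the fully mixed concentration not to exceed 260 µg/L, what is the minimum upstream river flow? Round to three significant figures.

Set C_mix = 260: (Q·0.6600 + 416.0·1100) / (Q + 416.0) = 260
→ Q = 416.0·(1100 − 260)/(260 − 0.6600) = 1347 L/s.

1350 L/s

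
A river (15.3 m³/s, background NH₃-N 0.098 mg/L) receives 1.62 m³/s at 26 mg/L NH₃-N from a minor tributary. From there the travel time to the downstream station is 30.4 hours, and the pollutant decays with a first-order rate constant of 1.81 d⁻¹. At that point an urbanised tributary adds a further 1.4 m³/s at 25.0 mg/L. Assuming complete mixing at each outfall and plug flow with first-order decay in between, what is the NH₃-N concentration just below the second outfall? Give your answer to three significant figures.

After mixing, C = (15.30·0.09800 + 1.620·26.00) / 16.92 = 43.62/16.92 = 2.578 mg/L; combined flow 16.92 m³/s.
Applying C = C₀e^(−kt): 2.578 × 0.1010 = 0.2604 mg/L.
At the second outfall, C = (16.92·0.2604 + 1.400·25.00) / (16.92 + 1.400) = 2.151 mg/L.

2.15 mg/L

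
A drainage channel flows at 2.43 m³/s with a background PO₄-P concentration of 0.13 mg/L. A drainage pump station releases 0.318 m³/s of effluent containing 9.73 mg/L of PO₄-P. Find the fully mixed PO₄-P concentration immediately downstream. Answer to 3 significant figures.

1.24 mg/L

After mixing, C = (2.430·0.1300 + 0.3180·9.730) / 2.748 = 3.410/2.748 = 1.241 mg/L.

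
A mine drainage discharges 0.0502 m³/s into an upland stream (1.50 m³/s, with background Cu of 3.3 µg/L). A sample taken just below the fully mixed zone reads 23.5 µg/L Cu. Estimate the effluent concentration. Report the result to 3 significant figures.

627 µg/L

Mass balance: 1.500·3.300 + 0.05020·Cₑ = 1.550·23.50
→ Cₑ = (1.550·23.50 − 1.500·3.300) / 0.05020 = 627.1 µg/L.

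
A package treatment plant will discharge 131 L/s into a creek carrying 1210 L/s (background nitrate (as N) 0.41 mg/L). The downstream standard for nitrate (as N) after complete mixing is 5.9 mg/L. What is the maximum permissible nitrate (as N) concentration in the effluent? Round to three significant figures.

At the limit, (Qr·Cr + Qe·Cₑ)/(Qr + Qe) = 5.9:
Cₑ = (1341·5.9 − 1210·0.4100) / 131.0 = 56.61 mg/L.

56.6 mg/L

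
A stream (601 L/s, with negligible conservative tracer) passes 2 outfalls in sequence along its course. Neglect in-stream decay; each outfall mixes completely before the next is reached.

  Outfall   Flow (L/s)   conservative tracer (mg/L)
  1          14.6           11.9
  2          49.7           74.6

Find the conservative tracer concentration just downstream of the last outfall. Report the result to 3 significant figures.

5.83 mg/L

Outfall 1: combined Q = 615.6 L/s; C = (601.0·0 + 14.60·11.90)/615.6 = 0.2822 mg/L.
Outfall 2: combined Q = 665.3 L/s; C = (615.6·0.2822 + 49.70·74.60)/665.3 = 5.834 mg/L.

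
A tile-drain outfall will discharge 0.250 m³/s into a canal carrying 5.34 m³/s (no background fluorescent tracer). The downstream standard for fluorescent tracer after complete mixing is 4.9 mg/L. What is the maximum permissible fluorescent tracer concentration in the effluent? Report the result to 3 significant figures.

At the limit, (Qr·Cr + Qe·Cₑ)/(Qr + Qe) = 4.9:
Cₑ = (5.590·4.9 − 5.340·0) / 0.2500 = 109.6 mg/L.

110 mg/L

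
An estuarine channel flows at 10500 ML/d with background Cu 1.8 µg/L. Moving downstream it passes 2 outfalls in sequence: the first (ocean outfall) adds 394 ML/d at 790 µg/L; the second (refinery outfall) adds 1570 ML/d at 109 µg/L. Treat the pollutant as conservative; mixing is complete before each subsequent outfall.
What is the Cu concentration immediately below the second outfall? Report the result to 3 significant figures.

40.2 µg/L

Outfall 1: combined Q = 10890 ML/d; C = (10500·1.800 + 394.0·790.0)/10890 = 30.31 µg/L.
Outfall 2: combined Q = 12460 ML/d; C = (10890·30.31 + 1570·109.0)/12460 = 40.22 µg/L.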